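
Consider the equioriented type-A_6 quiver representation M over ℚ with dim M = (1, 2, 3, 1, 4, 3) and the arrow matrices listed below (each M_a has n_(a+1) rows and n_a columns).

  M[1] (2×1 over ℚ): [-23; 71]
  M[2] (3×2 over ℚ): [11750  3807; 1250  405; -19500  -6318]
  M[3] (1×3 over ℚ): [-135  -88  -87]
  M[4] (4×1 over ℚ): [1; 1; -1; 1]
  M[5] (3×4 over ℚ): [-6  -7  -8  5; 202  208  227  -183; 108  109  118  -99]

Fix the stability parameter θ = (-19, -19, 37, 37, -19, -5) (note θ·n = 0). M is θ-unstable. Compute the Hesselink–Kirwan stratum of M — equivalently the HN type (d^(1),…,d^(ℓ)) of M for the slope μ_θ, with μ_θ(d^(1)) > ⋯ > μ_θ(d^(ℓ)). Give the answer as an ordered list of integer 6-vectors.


Via rank(M_{q-1}∘⋯∘M_p): M ≅ I[1,5], I[2,2], I[3,3]^2, I[5,6]^3.
μ_θ-semistable layers: μ^(1)=37; μ^(2)=55/3; μ^(3)=-5; μ^(4)=-19

((0, 0, 2, 0, 0, 0); (0, 0, 1, 1, 1, 0); (0, 0, 0, 0, 0, 3); (1, 2, 0, 0, 3, 0))


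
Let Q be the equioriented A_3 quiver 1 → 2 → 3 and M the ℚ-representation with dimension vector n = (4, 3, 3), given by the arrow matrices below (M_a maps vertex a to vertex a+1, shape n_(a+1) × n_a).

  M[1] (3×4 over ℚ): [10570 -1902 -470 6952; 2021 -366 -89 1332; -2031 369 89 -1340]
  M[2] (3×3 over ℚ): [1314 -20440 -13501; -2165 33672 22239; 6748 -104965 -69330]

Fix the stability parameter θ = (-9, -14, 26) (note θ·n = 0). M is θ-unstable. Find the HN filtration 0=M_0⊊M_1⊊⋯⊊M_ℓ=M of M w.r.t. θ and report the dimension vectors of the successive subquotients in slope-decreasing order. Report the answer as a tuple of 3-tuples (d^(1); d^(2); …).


Barcode: M ≅ I[1,1]^2, I[1,3]^2, I[2,3]. HN layers by μ_θ (4 steps, strictly decreasing):
  μ^(1)=26; μ^(2)=-9; μ^(3)=-23/2; μ^(4)=-14

((0, 0, 3); (2, 0, 0); (2, 2, 0); (0, 1, 0))


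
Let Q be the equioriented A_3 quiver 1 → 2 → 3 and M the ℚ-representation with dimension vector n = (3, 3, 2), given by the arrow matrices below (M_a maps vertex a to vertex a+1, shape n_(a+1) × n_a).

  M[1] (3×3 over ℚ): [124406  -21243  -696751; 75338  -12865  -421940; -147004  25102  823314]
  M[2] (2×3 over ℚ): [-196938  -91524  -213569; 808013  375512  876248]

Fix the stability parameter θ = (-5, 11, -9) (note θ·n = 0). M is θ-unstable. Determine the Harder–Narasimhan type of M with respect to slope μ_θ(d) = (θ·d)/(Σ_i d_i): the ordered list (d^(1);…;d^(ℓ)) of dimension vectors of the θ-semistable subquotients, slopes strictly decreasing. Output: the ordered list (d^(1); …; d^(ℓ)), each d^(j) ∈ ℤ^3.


Interval decomposition of M: I[1,1], I[1,2], I[1,3], I[2,3].
HN type (ℓ=3): μ^(1)=11; μ^(2)=1; μ^(3)=-5

((0, 1, 0); (0, 2, 2); (3, 0, 0))


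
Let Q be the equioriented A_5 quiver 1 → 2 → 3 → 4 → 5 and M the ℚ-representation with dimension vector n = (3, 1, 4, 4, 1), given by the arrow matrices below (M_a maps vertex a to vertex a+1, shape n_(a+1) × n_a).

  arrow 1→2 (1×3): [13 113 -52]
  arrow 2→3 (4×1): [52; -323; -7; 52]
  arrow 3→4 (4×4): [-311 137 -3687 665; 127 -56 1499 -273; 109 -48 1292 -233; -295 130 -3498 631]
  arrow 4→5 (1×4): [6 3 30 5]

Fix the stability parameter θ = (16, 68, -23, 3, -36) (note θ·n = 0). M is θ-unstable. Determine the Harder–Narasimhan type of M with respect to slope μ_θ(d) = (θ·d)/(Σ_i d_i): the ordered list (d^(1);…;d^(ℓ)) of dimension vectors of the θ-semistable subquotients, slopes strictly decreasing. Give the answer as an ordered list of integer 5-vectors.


Barcode: M ≅ I[1,1]^2, I[1,5], I[3,3], I[3,4]^2, I[4,4]. HN layers by μ_θ (4 steps, strictly decreasing):
  μ^(1)=16; μ^(2)=28/5; μ^(3)=3; μ^(4)=-23

((2, 0, 0, 0, 0); (1, 1, 1, 1, 1); (0, 0, 0, 3, 0); (0, 0, 3, 0, 0))


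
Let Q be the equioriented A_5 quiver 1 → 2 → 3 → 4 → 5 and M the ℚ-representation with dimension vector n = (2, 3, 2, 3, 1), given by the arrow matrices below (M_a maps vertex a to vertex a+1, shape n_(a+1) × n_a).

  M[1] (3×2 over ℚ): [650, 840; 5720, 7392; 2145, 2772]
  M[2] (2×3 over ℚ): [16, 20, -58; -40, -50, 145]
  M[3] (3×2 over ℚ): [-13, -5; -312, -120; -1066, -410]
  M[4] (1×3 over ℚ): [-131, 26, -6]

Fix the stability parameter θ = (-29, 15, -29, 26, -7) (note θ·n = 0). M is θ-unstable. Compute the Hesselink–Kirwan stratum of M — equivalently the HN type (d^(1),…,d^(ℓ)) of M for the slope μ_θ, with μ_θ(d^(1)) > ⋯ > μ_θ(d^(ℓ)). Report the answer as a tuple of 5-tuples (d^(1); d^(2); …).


Via rank(M_{q-1}∘⋯∘M_p): M ≅ I[1,1], I[1,5], I[2,2]^2, I[3,3], I[4,4]^2.
μ_θ-semistable layers: μ^(1)=26; μ^(2)=15; μ^(3)=19/2; μ^(4)=-7; μ^(5)=-29

((0, 0, 0, 2, 0); (0, 2, 0, 0, 0); (0, 0, 0, 1, 1); (0, 1, 1, 0, 0); (2, 0, 1, 0, 0))


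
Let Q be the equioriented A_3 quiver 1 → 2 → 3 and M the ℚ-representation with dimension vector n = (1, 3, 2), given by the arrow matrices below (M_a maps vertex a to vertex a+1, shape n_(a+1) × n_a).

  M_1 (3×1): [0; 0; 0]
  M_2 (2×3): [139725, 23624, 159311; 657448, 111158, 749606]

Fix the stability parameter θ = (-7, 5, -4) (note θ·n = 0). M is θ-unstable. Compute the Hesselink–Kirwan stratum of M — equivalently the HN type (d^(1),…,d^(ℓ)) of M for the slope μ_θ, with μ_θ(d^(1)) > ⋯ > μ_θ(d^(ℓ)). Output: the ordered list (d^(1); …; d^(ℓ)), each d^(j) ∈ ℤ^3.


Barcode: M ≅ I[1,1], I[2,2], I[2,3]^2. HN layers by μ_θ (3 steps, strictly decreasing):
  μ^(1)=5; μ^(2)=1/2; μ^(3)=-7

((0, 1, 0); (0, 2, 2); (1, 0, 0))


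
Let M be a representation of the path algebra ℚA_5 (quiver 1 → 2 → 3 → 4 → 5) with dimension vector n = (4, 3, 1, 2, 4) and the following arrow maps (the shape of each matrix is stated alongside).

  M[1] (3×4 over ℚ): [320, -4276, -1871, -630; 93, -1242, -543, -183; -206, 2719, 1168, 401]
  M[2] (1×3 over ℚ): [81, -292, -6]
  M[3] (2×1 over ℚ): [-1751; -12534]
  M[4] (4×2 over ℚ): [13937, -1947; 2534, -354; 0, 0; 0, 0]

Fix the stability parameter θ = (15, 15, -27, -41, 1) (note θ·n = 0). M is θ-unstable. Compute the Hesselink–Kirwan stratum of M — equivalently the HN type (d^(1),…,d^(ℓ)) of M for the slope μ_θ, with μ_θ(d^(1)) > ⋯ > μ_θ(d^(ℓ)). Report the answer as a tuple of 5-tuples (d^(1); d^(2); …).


Interval decomposition of M: I[1,1], I[1,2]^2, I[1,5], I[4,4], I[5,5]^3.
HN type (ℓ=4): μ^(1)=15; μ^(2)=1; μ^(3)=-19/2; μ^(4)=-41

((3, 2, 0, 0, 0); (0, 0, 0, 0, 4); (1, 1, 1, 1, 0); (0, 0, 0, 1, 0))


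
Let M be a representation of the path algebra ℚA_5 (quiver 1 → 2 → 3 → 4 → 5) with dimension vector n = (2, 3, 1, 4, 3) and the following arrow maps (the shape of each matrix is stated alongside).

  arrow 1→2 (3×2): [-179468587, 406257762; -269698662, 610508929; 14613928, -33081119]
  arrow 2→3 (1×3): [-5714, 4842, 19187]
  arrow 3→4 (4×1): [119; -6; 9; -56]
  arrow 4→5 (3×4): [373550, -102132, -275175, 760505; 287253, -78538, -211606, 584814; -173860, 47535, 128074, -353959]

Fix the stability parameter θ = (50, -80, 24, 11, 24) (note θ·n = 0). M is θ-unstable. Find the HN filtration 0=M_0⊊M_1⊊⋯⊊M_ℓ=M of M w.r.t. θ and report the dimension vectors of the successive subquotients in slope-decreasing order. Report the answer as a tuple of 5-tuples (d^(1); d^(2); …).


Barcode: M ≅ I[1,2], I[1,5], I[2,2], I[4,4], I[4,5]^2. HN layers by μ_θ (5 steps, strictly decreasing):
  μ^(1)=24; μ^(2)=35/2; μ^(3)=11; μ^(4)=-15; μ^(5)=-80

((0, 0, 0, 0, 3); (0, 0, 1, 1, 0); (0, 0, 0, 3, 0); (2, 2, 0, 0, 0); (0, 1, 0, 0, 0))


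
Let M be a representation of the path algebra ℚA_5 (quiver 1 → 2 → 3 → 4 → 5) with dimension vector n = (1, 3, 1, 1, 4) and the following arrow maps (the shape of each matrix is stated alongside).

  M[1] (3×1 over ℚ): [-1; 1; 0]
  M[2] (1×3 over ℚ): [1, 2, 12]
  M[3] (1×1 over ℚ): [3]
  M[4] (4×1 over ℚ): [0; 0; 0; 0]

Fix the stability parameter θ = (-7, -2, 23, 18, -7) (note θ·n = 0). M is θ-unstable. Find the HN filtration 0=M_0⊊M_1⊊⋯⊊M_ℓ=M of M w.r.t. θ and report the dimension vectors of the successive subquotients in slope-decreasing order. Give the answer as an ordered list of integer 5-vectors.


Interval decomposition of M: I[1,4], I[2,2]^2, I[5,5]^4.
HN type (ℓ=3): μ^(1)=41/2; μ^(2)=-2; μ^(3)=-7

((0, 0, 1, 1, 0); (0, 3, 0, 0, 0); (1, 0, 0, 0, 4))


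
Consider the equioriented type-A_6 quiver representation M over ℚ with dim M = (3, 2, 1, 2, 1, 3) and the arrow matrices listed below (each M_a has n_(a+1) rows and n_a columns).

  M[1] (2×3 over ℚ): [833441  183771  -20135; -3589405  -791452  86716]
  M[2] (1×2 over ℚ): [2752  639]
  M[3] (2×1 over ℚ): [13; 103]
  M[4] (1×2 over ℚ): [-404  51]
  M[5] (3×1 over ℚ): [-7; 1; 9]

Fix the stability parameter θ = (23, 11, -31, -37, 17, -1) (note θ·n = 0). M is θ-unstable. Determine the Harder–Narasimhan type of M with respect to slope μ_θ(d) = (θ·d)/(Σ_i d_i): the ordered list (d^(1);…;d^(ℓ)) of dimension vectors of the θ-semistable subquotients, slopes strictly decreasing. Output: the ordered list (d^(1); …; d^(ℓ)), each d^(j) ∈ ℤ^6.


Barcode: M ≅ I[1,1], I[1,2], I[1,6], I[4,4], I[6,6]^2. HN layers by μ_θ (6 steps, strictly decreasing):
  μ^(1)=23; μ^(2)=17; μ^(3)=8; μ^(4)=-1; μ^(5)=-17/2; μ^(6)=-37

((1, 0, 0, 0, 0, 0); (1, 1, 0, 0, 0, 0); (0, 0, 0, 0, 1, 1); (0, 0, 0, 0, 0, 2); (1, 1, 1, 1, 0, 0); (0, 0, 0, 1, 0, 0))


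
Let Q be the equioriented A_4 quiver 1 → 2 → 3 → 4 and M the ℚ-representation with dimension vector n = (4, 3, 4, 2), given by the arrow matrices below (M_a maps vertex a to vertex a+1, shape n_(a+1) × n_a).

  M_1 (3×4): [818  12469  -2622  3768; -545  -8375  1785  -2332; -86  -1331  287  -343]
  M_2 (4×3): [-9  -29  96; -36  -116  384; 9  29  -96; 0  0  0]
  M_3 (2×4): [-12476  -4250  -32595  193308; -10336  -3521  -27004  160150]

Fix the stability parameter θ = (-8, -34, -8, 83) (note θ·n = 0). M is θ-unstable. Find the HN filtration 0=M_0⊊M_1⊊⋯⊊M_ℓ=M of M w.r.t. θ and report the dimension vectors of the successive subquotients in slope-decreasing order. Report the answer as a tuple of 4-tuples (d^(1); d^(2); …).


Via rank(M_{q-1}∘⋯∘M_p): M ≅ I[1,1], I[1,2]^2, I[1,4], I[3,3]^2, I[3,4].
μ_θ-semistable layers: μ^(1)=83; μ^(2)=-8; μ^(3)=-21

((0, 0, 0, 2); (1, 0, 4, 0); (3, 3, 0, 0))


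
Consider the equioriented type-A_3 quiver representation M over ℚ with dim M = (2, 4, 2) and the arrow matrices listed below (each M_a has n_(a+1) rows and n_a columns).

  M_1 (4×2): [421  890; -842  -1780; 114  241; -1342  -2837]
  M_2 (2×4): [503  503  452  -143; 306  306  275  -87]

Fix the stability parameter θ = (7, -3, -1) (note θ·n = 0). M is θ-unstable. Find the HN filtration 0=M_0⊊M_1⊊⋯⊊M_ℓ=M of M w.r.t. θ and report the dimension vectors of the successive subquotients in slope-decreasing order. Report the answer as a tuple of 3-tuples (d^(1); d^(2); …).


Barcode: M ≅ I[1,2], I[1,3], I[2,2], I[2,3]. HN layers by μ_θ (4 steps, strictly decreasing):
  μ^(1)=2; μ^(2)=1; μ^(3)=-1; μ^(4)=-3

((1, 1, 0); (1, 1, 1); (0, 0, 1); (0, 2, 0))


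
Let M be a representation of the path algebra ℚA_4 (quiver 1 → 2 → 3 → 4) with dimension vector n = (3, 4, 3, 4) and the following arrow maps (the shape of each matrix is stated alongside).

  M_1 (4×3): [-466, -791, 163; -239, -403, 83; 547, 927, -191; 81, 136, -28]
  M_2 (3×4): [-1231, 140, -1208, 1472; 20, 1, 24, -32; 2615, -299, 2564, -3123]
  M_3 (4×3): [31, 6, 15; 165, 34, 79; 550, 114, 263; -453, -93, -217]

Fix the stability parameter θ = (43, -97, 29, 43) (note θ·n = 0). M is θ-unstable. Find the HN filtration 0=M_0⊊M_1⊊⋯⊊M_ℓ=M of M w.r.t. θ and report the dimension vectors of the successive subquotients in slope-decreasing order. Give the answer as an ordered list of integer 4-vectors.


Via rank(M_{q-1}∘⋯∘M_p): M ≅ I[1,1], I[1,4]^2, I[2,2], I[2,4], I[4,4].
μ_θ-semistable layers: μ^(1)=43; μ^(2)=29; μ^(3)=-27; μ^(4)=-97

((1, 0, 0, 4); (0, 0, 3, 0); (2, 2, 0, 0); (0, 2, 0, 0))


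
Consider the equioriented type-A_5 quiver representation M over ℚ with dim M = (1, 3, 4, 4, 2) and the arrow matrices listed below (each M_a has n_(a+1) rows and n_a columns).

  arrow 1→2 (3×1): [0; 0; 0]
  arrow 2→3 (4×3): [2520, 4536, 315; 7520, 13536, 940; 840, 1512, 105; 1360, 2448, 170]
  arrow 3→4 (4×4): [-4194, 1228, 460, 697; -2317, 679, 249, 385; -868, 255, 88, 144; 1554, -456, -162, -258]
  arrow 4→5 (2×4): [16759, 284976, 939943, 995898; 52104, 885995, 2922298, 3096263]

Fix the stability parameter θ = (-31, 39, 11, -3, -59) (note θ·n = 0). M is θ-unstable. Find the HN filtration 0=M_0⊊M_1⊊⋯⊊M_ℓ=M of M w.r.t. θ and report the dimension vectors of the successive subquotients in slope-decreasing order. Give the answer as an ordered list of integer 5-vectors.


Interval decomposition of M: I[1,1], I[2,2]^2, I[2,3], I[3,4], I[3,5]^2, I[4,4].
HN type (ℓ=6): μ^(1)=39; μ^(2)=25; μ^(3)=4; μ^(4)=-3; μ^(5)=-17; μ^(6)=-31

((0, 2, 0, 0, 0); (0, 1, 1, 0, 0); (0, 0, 1, 1, 0); (0, 0, 0, 1, 0); (0, 0, 2, 2, 2); (1, 0, 0, 0, 0))


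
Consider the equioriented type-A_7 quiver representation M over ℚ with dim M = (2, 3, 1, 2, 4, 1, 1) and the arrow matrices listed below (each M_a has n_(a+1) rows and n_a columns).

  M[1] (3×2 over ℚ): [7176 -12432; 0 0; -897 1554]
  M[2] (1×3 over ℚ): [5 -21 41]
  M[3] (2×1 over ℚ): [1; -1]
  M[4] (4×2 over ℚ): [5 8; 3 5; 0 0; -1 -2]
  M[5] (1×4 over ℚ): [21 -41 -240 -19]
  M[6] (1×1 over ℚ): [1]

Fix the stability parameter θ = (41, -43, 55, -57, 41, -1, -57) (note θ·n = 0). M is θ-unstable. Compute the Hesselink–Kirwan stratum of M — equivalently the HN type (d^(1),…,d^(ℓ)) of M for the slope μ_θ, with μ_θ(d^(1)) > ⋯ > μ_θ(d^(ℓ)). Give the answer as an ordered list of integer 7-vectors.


Interval decomposition of M: I[1,1], I[1,5], I[2,2]^2, I[4,7], I[5,5]^2.
HN type (ℓ=5): μ^(1)=41; μ^(2)=-1; μ^(3)=-17/3; μ^(4)=-43; μ^(5)=-57

((1, 0, 0, 0, 3, 0, 0); (1, 1, 1, 1, 0, 0, 0); (0, 0, 0, 0, 1, 1, 1); (0, 2, 0, 0, 0, 0, 0); (0, 0, 0, 1, 0, 0, 0))


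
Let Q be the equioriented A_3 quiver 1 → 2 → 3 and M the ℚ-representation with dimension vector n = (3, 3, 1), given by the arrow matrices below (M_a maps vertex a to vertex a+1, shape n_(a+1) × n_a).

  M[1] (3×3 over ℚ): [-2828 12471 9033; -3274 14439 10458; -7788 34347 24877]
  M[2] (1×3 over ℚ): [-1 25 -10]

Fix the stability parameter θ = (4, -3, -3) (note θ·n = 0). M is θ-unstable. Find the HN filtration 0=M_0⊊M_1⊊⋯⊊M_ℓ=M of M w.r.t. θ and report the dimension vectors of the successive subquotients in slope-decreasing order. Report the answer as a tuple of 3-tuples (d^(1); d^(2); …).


Interval decomposition of M: I[1,1], I[1,2], I[1,3], I[2,2].
HN type (ℓ=4): μ^(1)=4; μ^(2)=1/2; μ^(3)=-2/3; μ^(4)=-3

((1, 0, 0); (1, 1, 0); (1, 1, 1); (0, 1, 0))


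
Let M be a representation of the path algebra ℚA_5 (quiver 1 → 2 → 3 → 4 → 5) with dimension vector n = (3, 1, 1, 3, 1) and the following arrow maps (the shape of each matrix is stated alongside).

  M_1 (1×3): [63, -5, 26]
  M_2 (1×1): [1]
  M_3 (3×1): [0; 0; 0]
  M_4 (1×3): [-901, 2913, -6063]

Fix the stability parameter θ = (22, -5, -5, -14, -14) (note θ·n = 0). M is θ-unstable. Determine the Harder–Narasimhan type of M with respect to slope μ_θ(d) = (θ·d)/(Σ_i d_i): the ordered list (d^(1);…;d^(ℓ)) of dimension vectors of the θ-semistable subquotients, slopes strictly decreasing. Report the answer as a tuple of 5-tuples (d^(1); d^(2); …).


Interval decomposition of M: I[1,1]^2, I[1,3], I[4,4]^2, I[4,5].
HN type (ℓ=3): μ^(1)=22; μ^(2)=4; μ^(3)=-14

((2, 0, 0, 0, 0); (1, 1, 1, 0, 0); (0, 0, 0, 3, 1))


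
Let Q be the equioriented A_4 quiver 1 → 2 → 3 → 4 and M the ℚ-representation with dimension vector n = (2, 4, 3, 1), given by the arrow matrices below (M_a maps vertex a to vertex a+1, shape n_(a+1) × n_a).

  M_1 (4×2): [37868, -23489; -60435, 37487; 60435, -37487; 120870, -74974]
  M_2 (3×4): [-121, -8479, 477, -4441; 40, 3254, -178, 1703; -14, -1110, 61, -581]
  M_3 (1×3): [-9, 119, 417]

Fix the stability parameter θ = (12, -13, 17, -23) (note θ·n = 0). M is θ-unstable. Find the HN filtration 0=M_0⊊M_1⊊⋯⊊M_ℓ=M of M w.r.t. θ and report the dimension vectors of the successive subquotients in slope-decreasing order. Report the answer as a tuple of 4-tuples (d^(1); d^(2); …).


Via rank(M_{q-1}∘⋯∘M_p): M ≅ I[1,3], I[1,4], I[2,2], I[2,3].
μ_θ-semistable layers: μ^(1)=17; μ^(2)=-1/2; μ^(3)=-7/4; μ^(4)=-13

((0, 0, 2, 0); (1, 1, 0, 0); (1, 1, 1, 1); (0, 2, 0, 0))


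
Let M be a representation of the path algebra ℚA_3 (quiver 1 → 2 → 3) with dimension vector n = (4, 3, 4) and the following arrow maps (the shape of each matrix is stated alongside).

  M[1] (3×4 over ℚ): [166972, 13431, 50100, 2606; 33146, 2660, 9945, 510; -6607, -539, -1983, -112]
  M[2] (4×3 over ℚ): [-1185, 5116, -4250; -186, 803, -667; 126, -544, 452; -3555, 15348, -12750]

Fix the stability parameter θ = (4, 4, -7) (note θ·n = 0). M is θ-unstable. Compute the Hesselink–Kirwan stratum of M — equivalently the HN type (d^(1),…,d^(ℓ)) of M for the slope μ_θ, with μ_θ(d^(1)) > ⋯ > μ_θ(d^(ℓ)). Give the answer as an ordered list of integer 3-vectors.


Via rank(M_{q-1}∘⋯∘M_p): M ≅ I[1,1], I[1,2], I[1,3]^2, I[3,3]^2.
μ_θ-semistable layers: μ^(1)=4; μ^(2)=1/3; μ^(3)=-7

((2, 1, 0); (2, 2, 2); (0, 0, 2))


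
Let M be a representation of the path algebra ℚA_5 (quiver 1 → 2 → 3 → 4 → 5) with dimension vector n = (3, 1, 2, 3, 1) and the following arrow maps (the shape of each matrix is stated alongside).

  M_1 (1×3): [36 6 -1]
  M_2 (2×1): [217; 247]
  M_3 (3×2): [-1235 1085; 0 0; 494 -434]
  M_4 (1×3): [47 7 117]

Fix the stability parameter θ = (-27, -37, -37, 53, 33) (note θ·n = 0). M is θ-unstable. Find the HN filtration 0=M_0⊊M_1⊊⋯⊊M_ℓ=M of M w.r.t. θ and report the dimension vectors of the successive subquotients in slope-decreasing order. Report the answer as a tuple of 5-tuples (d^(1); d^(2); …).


Barcode: M ≅ I[1,1]^2, I[1,3], I[3,5], I[4,4]^2. HN layers by μ_θ (5 steps, strictly decreasing):
  μ^(1)=53; μ^(2)=43; μ^(3)=-27; μ^(4)=-101/3; μ^(5)=-37

((0, 0, 0, 2, 0); (0, 0, 0, 1, 1); (2, 0, 0, 0, 0); (1, 1, 1, 0, 0); (0, 0, 1, 0, 0))


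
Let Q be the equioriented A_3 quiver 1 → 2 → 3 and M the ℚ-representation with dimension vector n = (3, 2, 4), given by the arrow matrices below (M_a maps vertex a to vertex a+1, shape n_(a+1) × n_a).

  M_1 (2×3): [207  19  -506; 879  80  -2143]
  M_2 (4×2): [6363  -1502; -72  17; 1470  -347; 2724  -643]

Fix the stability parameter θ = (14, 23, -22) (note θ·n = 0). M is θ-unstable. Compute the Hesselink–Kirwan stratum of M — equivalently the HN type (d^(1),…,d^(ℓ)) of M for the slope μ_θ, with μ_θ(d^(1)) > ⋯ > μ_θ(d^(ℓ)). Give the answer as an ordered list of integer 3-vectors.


Barcode: M ≅ I[1,1], I[1,3]^2, I[3,3]^2. HN layers by μ_θ (3 steps, strictly decreasing):
  μ^(1)=14; μ^(2)=5; μ^(3)=-22

((1, 0, 0); (2, 2, 2); (0, 0, 2))


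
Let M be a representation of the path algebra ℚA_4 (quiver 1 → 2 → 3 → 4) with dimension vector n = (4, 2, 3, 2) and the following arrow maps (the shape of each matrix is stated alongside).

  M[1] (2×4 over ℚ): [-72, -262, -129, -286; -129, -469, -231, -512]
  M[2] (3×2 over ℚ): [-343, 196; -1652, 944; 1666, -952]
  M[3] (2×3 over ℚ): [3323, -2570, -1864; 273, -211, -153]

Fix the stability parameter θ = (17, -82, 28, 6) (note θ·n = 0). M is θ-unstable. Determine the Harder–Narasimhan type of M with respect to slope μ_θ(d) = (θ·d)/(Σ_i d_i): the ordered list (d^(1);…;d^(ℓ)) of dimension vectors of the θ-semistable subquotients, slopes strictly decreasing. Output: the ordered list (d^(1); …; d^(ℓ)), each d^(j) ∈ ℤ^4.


Via rank(M_{q-1}∘⋯∘M_p): M ≅ I[1,1]^2, I[1,2], I[1,4], I[3,3], I[3,4].
μ_θ-semistable layers: μ^(1)=28; μ^(2)=17; μ^(3)=-65/2

((0, 0, 1, 0); (2, 0, 2, 2); (2, 2, 0, 0))


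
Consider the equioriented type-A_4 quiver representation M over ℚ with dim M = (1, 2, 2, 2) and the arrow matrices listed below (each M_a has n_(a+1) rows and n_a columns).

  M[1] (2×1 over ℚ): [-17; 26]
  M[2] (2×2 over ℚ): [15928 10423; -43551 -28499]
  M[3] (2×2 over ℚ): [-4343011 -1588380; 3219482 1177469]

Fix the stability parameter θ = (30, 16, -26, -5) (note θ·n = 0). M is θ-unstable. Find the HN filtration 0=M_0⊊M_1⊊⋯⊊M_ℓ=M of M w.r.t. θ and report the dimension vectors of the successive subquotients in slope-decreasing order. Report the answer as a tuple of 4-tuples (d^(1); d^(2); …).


Barcode: M ≅ I[1,4], I[2,4]. HN layers by μ_θ (2 steps, strictly decreasing):
  μ^(1)=15/4; μ^(2)=-5

((1, 1, 1, 1); (0, 1, 1, 1))


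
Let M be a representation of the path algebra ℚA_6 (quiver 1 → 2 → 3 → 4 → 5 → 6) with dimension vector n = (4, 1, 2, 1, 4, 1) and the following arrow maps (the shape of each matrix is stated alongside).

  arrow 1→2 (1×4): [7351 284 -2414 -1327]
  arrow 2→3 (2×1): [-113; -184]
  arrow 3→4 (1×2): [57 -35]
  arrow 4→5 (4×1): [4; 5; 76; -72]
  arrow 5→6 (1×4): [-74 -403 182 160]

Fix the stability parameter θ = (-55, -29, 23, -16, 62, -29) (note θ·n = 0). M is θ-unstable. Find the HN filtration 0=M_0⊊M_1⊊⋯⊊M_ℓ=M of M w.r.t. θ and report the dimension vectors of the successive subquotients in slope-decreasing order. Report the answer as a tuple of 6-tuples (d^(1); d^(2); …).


Barcode: M ≅ I[1,1]^3, I[1,6], I[3,3], I[5,5]^3. HN layers by μ_θ (6 steps, strictly decreasing):
  μ^(1)=62; μ^(2)=23; μ^(3)=33/2; μ^(4)=7/2; μ^(5)=-29; μ^(6)=-55

((0, 0, 0, 0, 3, 0); (0, 0, 1, 0, 0, 0); (0, 0, 0, 0, 1, 1); (0, 0, 1, 1, 0, 0); (0, 1, 0, 0, 0, 0); (4, 0, 0, 0, 0, 0))


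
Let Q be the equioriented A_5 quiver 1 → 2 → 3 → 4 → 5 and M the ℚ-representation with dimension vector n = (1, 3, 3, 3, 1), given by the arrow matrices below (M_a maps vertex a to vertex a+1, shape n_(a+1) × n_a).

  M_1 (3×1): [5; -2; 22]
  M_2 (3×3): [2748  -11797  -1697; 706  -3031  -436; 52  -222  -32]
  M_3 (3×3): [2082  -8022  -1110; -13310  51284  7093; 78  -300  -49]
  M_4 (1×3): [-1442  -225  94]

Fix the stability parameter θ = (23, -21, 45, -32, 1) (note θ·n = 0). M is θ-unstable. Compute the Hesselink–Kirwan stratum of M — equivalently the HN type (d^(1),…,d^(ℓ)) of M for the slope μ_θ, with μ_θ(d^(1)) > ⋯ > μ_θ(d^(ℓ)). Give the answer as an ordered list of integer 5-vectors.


Via rank(M_{q-1}∘⋯∘M_p): M ≅ I[1,2], I[2,3], I[2,5], I[3,4], I[4,4].
μ_θ-semistable layers: μ^(1)=45; μ^(2)=13/2; μ^(3)=14/3; μ^(4)=1; μ^(5)=-21; μ^(6)=-32

((0, 0, 1, 0, 0); (0, 0, 1, 1, 0); (0, 0, 1, 1, 1); (1, 1, 0, 0, 0); (0, 2, 0, 0, 0); (0, 0, 0, 1, 0))


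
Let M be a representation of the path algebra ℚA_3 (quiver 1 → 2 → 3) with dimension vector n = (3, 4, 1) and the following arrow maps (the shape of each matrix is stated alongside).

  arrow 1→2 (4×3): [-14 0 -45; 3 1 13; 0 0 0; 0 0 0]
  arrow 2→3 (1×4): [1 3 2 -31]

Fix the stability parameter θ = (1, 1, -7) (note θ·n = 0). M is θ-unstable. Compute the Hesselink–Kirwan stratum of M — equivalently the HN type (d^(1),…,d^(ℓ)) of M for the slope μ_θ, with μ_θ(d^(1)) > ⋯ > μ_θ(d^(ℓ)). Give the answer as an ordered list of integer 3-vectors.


Interval decomposition of M: I[1,1], I[1,2], I[1,3], I[2,2]^2.
HN type (ℓ=2): μ^(1)=1; μ^(2)=-5/3

((2, 3, 0); (1, 1, 1))


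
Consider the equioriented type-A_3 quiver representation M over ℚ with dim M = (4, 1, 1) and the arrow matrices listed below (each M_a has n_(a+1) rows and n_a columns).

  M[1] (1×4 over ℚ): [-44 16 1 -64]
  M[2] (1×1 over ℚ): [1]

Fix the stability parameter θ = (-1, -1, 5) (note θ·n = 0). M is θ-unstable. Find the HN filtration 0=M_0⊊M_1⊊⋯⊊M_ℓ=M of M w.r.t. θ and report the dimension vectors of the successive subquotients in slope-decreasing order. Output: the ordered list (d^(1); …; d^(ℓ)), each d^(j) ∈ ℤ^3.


Via rank(M_{q-1}∘⋯∘M_p): M ≅ I[1,1]^3, I[1,3].
μ_θ-semistable layers: μ^(1)=5; μ^(2)=-1

((0, 0, 1); (4, 1, 0))


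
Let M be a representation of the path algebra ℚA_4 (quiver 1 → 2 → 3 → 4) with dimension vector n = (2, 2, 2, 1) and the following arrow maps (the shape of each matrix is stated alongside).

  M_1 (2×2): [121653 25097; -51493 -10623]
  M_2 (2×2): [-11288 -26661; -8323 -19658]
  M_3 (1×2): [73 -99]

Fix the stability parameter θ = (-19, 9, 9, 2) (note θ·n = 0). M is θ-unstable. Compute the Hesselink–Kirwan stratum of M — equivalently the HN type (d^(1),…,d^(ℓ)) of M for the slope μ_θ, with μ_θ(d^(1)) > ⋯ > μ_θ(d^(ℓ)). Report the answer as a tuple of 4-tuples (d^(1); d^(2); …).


Barcode: M ≅ I[1,3], I[1,4]. HN layers by μ_θ (3 steps, strictly decreasing):
  μ^(1)=9; μ^(2)=20/3; μ^(3)=-19

((0, 1, 1, 0); (0, 1, 1, 1); (2, 0, 0, 0))


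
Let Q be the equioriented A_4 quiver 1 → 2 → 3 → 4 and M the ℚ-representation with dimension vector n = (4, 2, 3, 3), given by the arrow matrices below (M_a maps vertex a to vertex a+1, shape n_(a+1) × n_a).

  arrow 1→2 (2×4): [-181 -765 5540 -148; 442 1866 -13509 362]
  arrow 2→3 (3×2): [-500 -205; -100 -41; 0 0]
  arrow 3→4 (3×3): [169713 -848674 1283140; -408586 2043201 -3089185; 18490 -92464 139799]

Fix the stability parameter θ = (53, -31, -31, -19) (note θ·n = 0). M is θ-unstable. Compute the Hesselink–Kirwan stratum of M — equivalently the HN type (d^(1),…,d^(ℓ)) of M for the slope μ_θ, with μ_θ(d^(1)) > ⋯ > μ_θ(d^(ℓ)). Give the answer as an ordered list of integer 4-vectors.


Via rank(M_{q-1}∘⋯∘M_p): M ≅ I[1,1]^2, I[1,2], I[1,4], I[3,4]^2.
μ_θ-semistable layers: μ^(1)=53; μ^(2)=11; μ^(3)=-7; μ^(4)=-19; μ^(5)=-31

((2, 0, 0, 0); (1, 1, 0, 0); (1, 1, 1, 1); (0, 0, 0, 2); (0, 0, 2, 0))


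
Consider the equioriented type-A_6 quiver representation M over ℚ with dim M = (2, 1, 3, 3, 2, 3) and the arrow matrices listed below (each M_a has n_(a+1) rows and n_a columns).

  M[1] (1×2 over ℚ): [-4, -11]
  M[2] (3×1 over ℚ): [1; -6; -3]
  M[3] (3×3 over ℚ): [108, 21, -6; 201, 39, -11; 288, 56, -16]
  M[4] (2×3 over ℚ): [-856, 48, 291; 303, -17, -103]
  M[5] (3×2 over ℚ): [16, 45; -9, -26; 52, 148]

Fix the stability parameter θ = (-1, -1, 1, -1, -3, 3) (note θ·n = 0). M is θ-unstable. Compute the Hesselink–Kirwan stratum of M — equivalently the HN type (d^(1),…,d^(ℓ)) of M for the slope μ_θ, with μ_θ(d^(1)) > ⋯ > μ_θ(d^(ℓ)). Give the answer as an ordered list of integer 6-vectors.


Barcode: M ≅ I[1,1], I[1,3], I[3,4], I[3,6], I[4,6], I[6,6]. HN layers by μ_θ (5 steps, strictly decreasing):
  μ^(1)=3; μ^(2)=1; μ^(3)=0; μ^(4)=-1; μ^(5)=-2

((0, 0, 0, 0, 0, 3); (0, 0, 1, 0, 0, 0); (0, 0, 1, 1, 0, 0); (2, 1, 1, 1, 1, 0); (0, 0, 0, 1, 1, 0))


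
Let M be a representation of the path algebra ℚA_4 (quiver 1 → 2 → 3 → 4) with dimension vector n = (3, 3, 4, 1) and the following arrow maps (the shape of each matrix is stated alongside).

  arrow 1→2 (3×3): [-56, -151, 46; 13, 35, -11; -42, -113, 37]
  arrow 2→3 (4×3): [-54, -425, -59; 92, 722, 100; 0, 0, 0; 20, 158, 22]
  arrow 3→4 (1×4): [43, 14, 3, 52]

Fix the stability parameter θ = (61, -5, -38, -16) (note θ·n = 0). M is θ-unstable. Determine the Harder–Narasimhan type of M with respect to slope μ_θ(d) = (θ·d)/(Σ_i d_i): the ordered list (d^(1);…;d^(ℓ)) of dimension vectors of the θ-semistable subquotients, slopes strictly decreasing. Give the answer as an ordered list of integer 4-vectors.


Barcode: M ≅ I[1,2], I[1,3], I[1,4], I[3,3]^2. HN layers by μ_θ (4 steps, strictly decreasing):
  μ^(1)=28; μ^(2)=6; μ^(3)=1/2; μ^(4)=-38

((1, 1, 0, 0); (1, 1, 1, 0); (1, 1, 1, 1); (0, 0, 2, 0))


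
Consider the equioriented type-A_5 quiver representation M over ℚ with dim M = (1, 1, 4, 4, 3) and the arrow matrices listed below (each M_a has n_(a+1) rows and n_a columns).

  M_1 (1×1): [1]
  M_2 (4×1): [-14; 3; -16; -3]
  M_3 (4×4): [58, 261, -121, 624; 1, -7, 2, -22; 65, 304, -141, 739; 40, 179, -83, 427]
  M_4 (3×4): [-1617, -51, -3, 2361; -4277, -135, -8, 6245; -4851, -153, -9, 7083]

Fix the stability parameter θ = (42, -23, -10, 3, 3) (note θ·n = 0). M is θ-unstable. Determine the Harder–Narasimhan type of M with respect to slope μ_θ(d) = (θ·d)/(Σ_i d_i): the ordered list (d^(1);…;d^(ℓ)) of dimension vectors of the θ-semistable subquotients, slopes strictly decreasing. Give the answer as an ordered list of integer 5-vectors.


Via rank(M_{q-1}∘⋯∘M_p): M ≅ I[1,5], I[3,4]^2, I[3,5], I[5,5].
μ_θ-semistable layers: μ^(1)=3; μ^(2)=-10

((1, 1, 1, 4, 3); (0, 0, 3, 0, 0))


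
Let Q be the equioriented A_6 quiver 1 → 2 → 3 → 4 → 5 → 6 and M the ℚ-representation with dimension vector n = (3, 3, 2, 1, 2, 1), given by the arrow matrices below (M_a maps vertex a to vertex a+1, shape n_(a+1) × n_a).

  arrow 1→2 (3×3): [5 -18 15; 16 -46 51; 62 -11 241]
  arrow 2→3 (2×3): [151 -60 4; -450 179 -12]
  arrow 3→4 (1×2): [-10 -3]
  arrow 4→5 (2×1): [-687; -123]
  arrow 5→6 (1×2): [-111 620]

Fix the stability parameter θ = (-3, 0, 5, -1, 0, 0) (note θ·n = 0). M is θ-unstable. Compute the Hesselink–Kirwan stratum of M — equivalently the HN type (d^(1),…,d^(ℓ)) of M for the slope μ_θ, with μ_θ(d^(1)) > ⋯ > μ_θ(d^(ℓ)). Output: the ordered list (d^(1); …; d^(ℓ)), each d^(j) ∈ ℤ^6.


Via rank(M_{q-1}∘⋯∘M_p): M ≅ I[1,2], I[1,3], I[1,6], I[5,5].
μ_θ-semistable layers: μ^(1)=5; μ^(2)=1; μ^(3)=0; μ^(4)=-3

((0, 0, 1, 0, 0, 0); (0, 0, 1, 1, 1, 1); (0, 3, 0, 0, 1, 0); (3, 0, 0, 0, 0, 0))


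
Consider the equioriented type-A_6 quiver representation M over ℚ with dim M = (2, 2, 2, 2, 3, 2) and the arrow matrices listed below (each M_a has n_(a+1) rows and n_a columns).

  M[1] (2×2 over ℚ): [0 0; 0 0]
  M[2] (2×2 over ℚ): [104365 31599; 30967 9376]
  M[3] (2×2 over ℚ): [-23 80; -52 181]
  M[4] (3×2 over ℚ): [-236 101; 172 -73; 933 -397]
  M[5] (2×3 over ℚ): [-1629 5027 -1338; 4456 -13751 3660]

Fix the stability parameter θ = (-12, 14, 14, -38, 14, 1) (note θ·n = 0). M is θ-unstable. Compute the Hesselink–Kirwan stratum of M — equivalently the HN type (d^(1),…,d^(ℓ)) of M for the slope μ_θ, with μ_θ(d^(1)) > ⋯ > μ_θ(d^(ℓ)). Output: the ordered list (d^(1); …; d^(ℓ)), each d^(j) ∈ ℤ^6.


Barcode: M ≅ I[1,1]^2, I[2,6]^2, I[5,5]. HN layers by μ_θ (4 steps, strictly decreasing):
  μ^(1)=14; μ^(2)=15/2; μ^(3)=-10/3; μ^(4)=-12

((0, 0, 0, 0, 1, 0); (0, 0, 0, 0, 2, 2); (0, 2, 2, 2, 0, 0); (2, 0, 0, 0, 0, 0))


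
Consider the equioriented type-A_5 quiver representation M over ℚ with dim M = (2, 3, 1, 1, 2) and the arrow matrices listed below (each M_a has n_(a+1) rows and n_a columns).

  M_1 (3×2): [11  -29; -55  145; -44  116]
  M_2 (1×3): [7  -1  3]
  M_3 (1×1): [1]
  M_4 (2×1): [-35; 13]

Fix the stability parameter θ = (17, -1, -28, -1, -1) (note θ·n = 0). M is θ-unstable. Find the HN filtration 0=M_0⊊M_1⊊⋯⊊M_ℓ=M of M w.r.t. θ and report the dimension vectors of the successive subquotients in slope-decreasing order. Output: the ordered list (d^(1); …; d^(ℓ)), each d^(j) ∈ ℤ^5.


Via rank(M_{q-1}∘⋯∘M_p): M ≅ I[1,1], I[1,2], I[2,2], I[2,5], I[5,5].
μ_θ-semistable layers: μ^(1)=17; μ^(2)=8; μ^(3)=-1; μ^(4)=-29/2

((1, 0, 0, 0, 0); (1, 1, 0, 0, 0); (0, 1, 0, 1, 2); (0, 1, 1, 0, 0))


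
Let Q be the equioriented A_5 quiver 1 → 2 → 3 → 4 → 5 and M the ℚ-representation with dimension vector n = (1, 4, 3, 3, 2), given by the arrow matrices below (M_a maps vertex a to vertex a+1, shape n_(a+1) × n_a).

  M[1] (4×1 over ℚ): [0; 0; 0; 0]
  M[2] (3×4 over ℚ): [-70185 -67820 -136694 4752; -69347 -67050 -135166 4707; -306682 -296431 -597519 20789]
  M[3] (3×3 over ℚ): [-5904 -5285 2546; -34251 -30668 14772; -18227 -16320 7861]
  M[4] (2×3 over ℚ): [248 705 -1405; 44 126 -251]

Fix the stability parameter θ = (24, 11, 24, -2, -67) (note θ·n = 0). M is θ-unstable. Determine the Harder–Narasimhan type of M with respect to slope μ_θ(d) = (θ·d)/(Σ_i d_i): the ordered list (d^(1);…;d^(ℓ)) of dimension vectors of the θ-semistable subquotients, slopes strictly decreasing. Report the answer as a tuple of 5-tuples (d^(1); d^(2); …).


Barcode: M ≅ I[1,1], I[2,2], I[2,4], I[2,5]^2. HN layers by μ_θ (3 steps, strictly decreasing):
  μ^(1)=24; μ^(2)=11; μ^(3)=-17/2

((1, 0, 0, 0, 0); (0, 2, 1, 1, 0); (0, 2, 2, 2, 2))


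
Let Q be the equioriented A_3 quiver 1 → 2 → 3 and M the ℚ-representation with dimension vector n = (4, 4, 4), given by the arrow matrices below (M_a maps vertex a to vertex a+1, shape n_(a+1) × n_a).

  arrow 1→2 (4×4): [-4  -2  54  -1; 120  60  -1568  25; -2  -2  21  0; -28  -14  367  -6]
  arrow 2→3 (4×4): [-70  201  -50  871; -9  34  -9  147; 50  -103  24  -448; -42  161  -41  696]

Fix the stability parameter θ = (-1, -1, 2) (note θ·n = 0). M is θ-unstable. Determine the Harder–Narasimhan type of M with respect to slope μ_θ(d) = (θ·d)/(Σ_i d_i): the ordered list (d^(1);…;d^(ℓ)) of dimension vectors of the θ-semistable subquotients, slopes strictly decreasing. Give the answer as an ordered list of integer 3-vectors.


Barcode: M ≅ I[1,3]^4. HN layers by μ_θ (2 steps, strictly decreasing):
  μ^(1)=2; μ^(2)=-1

((0, 0, 4); (4, 4, 0))


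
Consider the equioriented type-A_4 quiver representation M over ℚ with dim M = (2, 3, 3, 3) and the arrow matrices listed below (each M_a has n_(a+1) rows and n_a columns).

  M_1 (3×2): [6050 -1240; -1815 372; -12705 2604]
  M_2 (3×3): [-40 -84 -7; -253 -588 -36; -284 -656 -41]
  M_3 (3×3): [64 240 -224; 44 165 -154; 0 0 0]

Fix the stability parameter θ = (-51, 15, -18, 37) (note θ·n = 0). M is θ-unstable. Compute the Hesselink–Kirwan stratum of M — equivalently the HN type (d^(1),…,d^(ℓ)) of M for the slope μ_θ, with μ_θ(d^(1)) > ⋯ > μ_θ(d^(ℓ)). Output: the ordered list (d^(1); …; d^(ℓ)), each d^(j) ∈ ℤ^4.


Via rank(M_{q-1}∘⋯∘M_p): M ≅ I[1,1], I[1,3], I[2,3], I[2,4], I[4,4]^2.
μ_θ-semistable layers: μ^(1)=37; μ^(2)=-3/2; μ^(3)=-51

((0, 0, 0, 3); (0, 3, 3, 0); (2, 0, 0, 0))


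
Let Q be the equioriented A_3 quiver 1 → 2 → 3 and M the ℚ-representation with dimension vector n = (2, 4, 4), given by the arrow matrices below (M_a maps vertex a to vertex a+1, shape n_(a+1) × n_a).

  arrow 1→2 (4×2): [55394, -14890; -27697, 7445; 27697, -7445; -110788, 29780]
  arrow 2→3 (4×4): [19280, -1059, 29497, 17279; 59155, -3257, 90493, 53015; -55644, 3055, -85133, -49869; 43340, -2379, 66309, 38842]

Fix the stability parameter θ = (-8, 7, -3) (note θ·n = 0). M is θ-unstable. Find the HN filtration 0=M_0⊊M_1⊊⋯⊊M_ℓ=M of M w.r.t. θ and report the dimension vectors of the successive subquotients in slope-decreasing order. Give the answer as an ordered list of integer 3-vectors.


Barcode: M ≅ I[1,1], I[1,2], I[2,3]^3, I[3,3]. HN layers by μ_θ (4 steps, strictly decreasing):
  μ^(1)=7; μ^(2)=2; μ^(3)=-3; μ^(4)=-8

((0, 1, 0); (0, 3, 3); (0, 0, 1); (2, 0, 0))


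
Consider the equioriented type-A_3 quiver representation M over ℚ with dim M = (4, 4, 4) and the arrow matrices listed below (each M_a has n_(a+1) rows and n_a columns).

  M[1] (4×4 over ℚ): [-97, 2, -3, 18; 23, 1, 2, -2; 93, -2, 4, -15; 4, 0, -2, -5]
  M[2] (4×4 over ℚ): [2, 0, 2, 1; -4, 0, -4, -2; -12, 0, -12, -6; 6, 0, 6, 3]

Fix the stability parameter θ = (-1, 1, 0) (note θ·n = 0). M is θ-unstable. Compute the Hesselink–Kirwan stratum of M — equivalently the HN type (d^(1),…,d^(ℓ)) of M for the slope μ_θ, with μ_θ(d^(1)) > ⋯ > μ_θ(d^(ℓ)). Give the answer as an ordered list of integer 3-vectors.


Interval decomposition of M: I[1,2]^3, I[1,3], I[3,3]^3.
HN type (ℓ=4): μ^(1)=1; μ^(2)=1/2; μ^(3)=0; μ^(4)=-1

((0, 3, 0); (0, 1, 1); (0, 0, 3); (4, 0, 0))


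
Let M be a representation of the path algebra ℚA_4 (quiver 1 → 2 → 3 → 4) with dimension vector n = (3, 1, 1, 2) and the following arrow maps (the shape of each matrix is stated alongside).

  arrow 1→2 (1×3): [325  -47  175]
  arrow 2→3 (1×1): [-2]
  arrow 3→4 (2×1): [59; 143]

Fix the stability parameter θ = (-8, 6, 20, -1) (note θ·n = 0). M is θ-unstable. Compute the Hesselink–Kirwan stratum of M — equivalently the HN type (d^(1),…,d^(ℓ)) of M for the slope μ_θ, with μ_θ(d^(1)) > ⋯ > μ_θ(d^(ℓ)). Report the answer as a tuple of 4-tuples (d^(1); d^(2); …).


Barcode: M ≅ I[1,1]^2, I[1,4], I[4,4]. HN layers by μ_θ (4 steps, strictly decreasing):
  μ^(1)=19/2; μ^(2)=6; μ^(3)=-1; μ^(4)=-8

((0, 0, 1, 1); (0, 1, 0, 0); (0, 0, 0, 1); (3, 0, 0, 0))


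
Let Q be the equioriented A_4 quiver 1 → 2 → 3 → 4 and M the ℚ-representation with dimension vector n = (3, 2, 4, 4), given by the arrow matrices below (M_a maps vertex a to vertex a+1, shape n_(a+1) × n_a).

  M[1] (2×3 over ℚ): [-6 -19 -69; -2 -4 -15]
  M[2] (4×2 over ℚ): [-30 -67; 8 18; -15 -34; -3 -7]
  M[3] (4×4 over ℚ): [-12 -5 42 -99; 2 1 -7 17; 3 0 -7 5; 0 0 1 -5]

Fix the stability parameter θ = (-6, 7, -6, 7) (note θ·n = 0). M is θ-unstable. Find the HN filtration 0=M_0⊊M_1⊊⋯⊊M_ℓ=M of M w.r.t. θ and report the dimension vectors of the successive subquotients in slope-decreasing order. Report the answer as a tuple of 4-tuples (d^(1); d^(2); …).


Interval decomposition of M: I[1,1], I[1,4]^2, I[3,4]^2.
HN type (ℓ=3): μ^(1)=7; μ^(2)=1/2; μ^(3)=-6

((0, 0, 0, 4); (0, 2, 2, 0); (3, 0, 2, 0))


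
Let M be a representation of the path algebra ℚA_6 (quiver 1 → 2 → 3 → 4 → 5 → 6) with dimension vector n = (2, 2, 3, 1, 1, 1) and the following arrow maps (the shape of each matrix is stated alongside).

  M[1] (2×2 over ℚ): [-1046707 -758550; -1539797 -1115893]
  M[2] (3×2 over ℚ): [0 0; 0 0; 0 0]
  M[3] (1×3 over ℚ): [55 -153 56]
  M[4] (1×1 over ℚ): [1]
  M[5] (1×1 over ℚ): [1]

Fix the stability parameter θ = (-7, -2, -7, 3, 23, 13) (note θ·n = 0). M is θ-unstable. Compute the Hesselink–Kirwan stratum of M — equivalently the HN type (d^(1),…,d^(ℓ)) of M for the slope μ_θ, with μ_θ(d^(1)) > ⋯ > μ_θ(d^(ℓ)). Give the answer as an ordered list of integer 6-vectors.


Barcode: M ≅ I[1,2]^2, I[3,3]^2, I[3,6]. HN layers by μ_θ (4 steps, strictly decreasing):
  μ^(1)=18; μ^(2)=3; μ^(3)=-2; μ^(4)=-7

((0, 0, 0, 0, 1, 1); (0, 0, 0, 1, 0, 0); (0, 2, 0, 0, 0, 0); (2, 0, 3, 0, 0, 0))


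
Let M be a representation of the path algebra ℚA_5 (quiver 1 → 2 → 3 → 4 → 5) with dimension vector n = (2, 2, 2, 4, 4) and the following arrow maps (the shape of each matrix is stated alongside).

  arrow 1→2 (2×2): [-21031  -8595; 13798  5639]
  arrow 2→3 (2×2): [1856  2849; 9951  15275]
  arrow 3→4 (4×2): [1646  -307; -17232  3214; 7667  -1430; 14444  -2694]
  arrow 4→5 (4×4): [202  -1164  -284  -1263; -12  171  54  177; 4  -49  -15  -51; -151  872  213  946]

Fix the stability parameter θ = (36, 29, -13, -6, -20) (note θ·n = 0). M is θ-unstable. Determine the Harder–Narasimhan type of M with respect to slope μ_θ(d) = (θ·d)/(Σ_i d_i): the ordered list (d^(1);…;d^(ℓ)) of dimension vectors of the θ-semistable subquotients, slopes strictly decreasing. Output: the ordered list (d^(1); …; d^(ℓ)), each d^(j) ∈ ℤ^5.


Barcode: M ≅ I[1,5]^2, I[4,5]^2. HN layers by μ_θ (2 steps, strictly decreasing):
  μ^(1)=26/5; μ^(2)=-13

((2, 2, 2, 2, 2); (0, 0, 0, 2, 2))


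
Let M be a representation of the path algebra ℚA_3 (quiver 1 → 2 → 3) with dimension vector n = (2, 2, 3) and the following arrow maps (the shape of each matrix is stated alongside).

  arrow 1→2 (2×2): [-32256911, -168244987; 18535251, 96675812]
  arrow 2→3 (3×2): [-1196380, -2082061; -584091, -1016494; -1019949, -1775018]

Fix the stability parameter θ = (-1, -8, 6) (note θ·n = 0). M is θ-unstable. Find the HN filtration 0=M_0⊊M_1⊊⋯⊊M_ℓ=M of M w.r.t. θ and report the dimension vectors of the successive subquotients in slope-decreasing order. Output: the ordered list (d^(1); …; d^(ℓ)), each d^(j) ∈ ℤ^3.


Interval decomposition of M: I[1,3]^2, I[3,3].
HN type (ℓ=2): μ^(1)=6; μ^(2)=-9/2

((0, 0, 3); (2, 2, 0))
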